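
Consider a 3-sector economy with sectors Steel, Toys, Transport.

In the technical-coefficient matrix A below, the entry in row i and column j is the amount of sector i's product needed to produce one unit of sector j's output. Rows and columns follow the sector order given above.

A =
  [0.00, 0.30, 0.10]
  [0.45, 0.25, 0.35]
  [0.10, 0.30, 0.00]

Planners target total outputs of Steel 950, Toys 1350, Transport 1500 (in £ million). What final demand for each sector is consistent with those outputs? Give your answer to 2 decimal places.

d_1 = 395.00, d_2 = 60.00, d_3 = 1000.00

I − A =
  [   1.00    -0.30    -0.10]
  [  -0.45     0.75    -0.35]
  [  -0.10    -0.30     1.00]
d = (I − A) x:
  d_1 = (+1.00)·950 + (-0.30)·1350 + (-0.10)·1500 = 395.00
  d_2 = (-0.45)·950 + (+0.75)·1350 + (-0.35)·1500 = 60.00
  d_3 = (-0.10)·950 + (-0.30)·1350 + (+1.00)·1500 = 1000.00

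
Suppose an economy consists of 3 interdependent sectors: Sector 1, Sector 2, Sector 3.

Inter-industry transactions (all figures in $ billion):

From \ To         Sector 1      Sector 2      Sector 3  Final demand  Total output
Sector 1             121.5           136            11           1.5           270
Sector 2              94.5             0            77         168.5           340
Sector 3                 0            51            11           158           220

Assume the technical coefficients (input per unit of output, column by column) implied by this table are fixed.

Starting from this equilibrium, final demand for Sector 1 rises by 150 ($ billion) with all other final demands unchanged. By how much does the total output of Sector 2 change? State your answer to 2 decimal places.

Δx_2 = 139.32

Technical coefficients a_ij = z_ij / X_j:
  a_11 = 121.5/270 = 0.45, a_21 = 94.5/270 = 0.35, a_31 = 0/270 = 0.00
  a_12 = 136/340 = 0.40, a_22 = 0/340 = 0.00, a_32 = 51/340 = 0.15
  a_13 = 11/220 = 0.05, a_23 = 77/220 = 0.35, a_33 = 11/220 = 0.05
I − A =
  [   0.55    -0.40    -0.05]
  [  -0.35     1.00    -0.35]
  [   0.00    -0.15     0.95]
Cofactors of I−A, C_ij = (−1)^(i+j)·(minor ij) (rows/columns in the sector order above):
  C_11 = (1.00)(0.95) − (-0.35)(-0.15) = 0.8975
  C_12 = −[(-0.35)(0.95) − (-0.35)(0.00)] = 0.3325
  C_13 = (-0.35)(-0.15) − (1.00)(0.00) = 0.0525
  C_21 = −[(-0.40)(0.95) − (-0.05)(-0.15)] = 0.3875
  C_22 = (0.55)(0.95) − (-0.05)(0.00) = 0.5225
  C_23 = −[(0.55)(-0.15) − (-0.40)(0.00)] = 0.0825
  C_31 = (-0.40)(-0.35) − (-0.05)(1.00) = 0.1900
  C_32 = −[(0.55)(-0.35) − (-0.05)(-0.35)] = 0.2100
  C_33 = (0.55)(1.00) − (-0.40)(-0.35) = 0.4100
det(I−A) = Σ_j (I−A)_1j·C_1j = (0.55)(0.8975) + (-0.40)(0.3325) + (-0.05)(0.0525) = 0.3580
adj(I−A) = Cᵀ =
  [ 0.8975   0.3875   0.1900]
  [ 0.3325   0.5225   0.2100]
  [ 0.0525   0.0825   0.4100]
(I − A)⁻¹ = adj(I−A) / det(I−A) ≈
  [   2.5070     1.0824     0.5307]
  [   0.9288     1.4595     0.5866]
  [   0.1466     0.2304     1.1453]
Δx = (I − A)⁻¹ Δd with Δd having +150 in the Sector 1 component and 0 elsewhere.
So Δx_2 = L_21 · (+150), where L_21 = adj(I−A)_21 / det(I−A) = 0.3325 / 0.3580.
Δx_2 = 0.3325 × (+150) / 0.3580 = 49.875 / 0.3580 ≈ 139.32.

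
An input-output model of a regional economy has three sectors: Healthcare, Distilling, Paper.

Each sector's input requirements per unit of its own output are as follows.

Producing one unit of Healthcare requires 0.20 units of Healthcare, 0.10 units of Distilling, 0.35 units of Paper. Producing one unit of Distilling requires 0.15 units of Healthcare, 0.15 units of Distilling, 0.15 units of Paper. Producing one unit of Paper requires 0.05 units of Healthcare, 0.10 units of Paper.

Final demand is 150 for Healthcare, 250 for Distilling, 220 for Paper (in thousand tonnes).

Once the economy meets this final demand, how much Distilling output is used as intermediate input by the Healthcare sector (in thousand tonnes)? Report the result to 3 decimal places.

I − A =
  [   0.80    -0.15    -0.05]
  [  -0.10     0.85     0.00]
  [  -0.35    -0.15     0.90]
Cofactors of I−A, C_ij = (−1)^(i+j)·(minor ij) (rows/columns in the sector order above):
  C_11 = (0.85)(0.90) − (0.00)(-0.15) = 0.7650
  C_12 = −[(-0.10)(0.90) − (0.00)(-0.35)] = 0.0900
  C_13 = (-0.10)(-0.15) − (0.85)(-0.35) = 0.3125
  C_21 = −[(-0.15)(0.90) − (-0.05)(-0.15)] = 0.1425
  C_22 = (0.80)(0.90) − (-0.05)(-0.35) = 0.7025
  C_23 = −[(0.80)(-0.15) − (-0.15)(-0.35)] = 0.1725
  C_31 = (-0.15)(0.00) − (-0.05)(0.85) = 0.0425
  C_32 = −[(0.80)(0.00) − (-0.05)(-0.10)] = 0.0050
  C_33 = (0.80)(0.85) − (-0.15)(-0.10) = 0.6650
det(I−A) = Σ_j (I−A)_1j·C_1j = (0.80)(0.7650) + (-0.15)(0.0900) + (-0.05)(0.3125) = 0.582875
adj(I−A) = Cᵀ =
  [ 0.7650   0.1425   0.0425]
  [ 0.0900   0.7025   0.0050]
  [ 0.3125   0.1725   0.6650]
(I − A)⁻¹ = adj(I−A) / det(I−A) ≈
  [   1.3125     0.2445     0.0729]
  [   0.1544     1.2052     0.0086]
  [   0.5361     0.2959     1.1409]
First solve x = (I − A)⁻¹ d = adj(I−A)·d / det(I−A); in particular x_H = (0.7650·150 + 0.1425·250 + 0.0425·220) / 0.582875 = 159.725 / 0.582875 ≈ 274.02959.
Intermediate flow from D to H: z_DH = a_DH · x_H = 0.10 × 159.725 / 0.582875 = 15.9725 / 0.582875 ≈ 27.403.

z_DH = 27.403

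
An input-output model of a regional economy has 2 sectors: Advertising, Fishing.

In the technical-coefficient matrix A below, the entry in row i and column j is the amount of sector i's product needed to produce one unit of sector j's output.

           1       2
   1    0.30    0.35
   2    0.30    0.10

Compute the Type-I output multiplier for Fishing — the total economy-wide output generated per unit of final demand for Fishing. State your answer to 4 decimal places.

I − A =
  [   0.70    -0.35]
  [  -0.30     0.90]
det(I−A) = (0.70)(0.90) − (-0.35)(-0.30) = 0.5250
adj(I−A) = [[0.90, 0.35], [0.30, 0.70]]
(I − A)⁻¹ = adj(I−A) / det(I−A) ≈
  [   1.71429     0.66667]
  [   0.57143     1.33333]
The output multiplier for sector j is the column-j sum of the Leontief inverse (I − A)⁻¹ = adj(I−A) / det(I−A).
Column 2 of adj(I−A): (0.35, 0.70); det(I−A) = 0.5250.
m_2 = (0.35 + 0.70) / 0.5250 = 1.05 / 0.5250 = 2.0000.

m_2 = 2.0000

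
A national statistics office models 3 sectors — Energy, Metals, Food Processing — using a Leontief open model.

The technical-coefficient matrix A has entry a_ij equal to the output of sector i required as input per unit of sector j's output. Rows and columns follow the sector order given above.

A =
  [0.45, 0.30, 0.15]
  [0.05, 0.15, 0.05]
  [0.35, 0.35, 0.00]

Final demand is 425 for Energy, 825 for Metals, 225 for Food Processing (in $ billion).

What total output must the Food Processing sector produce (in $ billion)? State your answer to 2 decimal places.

I − A =
  [   0.55    -0.30    -0.15]
  [  -0.05     0.85    -0.05]
  [  -0.35    -0.35     1.00]
Cofactors of I−A, C_ij = (−1)^(i+j)·(minor ij) (rows/columns in the sector order above):
  C_11 = (0.85)(1.00) − (-0.05)(-0.35) = 0.8325
  C_12 = −[(-0.05)(1.00) − (-0.05)(-0.35)] = 0.0675
  C_13 = (-0.05)(-0.35) − (0.85)(-0.35) = 0.3150
  C_21 = −[(-0.30)(1.00) − (-0.15)(-0.35)] = 0.3525
  C_22 = (0.55)(1.00) − (-0.15)(-0.35) = 0.4975
  C_23 = −[(0.55)(-0.35) − (-0.30)(-0.35)] = 0.2975
  C_31 = (-0.30)(-0.05) − (-0.15)(0.85) = 0.1425
  C_32 = −[(0.55)(-0.05) − (-0.15)(-0.05)] = 0.0350
  C_33 = (0.55)(0.85) − (-0.30)(-0.05) = 0.4525
det(I−A) = Σ_j (I−A)_1j·C_1j = (0.55)(0.8325) + (-0.30)(0.0675) + (-0.15)(0.3150) = 0.390375
adj(I−A) = Cᵀ =
  [ 0.8325   0.3525   0.1425]
  [ 0.0675   0.4975   0.0350]
  [ 0.3150   0.2975   0.4525]
(I − A)⁻¹ = adj(I−A) / det(I−A) ≈
  [   2.1326     0.9030     0.3650]
  [   0.1729     1.2744     0.0897]
  [   0.8069     0.7621     1.1591]
x = (I − A)⁻¹ d = adj(I−A)·d / det(I−A), with det(I−A) = 0.390375:
  x_1 = (0.8325·425 + 0.3525·825 + 0.1425·225) / 0.390375 = 676.6875 / 0.390375 ≈ 1733.43
  x_2 = (0.0675·425 + 0.4975·825 + 0.0350·225) / 0.390375 = 447.00 / 0.390375 ≈ 1145.05
  x_3 = (0.3150·425 + 0.2975·825 + 0.4525·225) / 0.390375 = 481.125 / 0.390375 ≈ 1232.47

x_3 = 1232.47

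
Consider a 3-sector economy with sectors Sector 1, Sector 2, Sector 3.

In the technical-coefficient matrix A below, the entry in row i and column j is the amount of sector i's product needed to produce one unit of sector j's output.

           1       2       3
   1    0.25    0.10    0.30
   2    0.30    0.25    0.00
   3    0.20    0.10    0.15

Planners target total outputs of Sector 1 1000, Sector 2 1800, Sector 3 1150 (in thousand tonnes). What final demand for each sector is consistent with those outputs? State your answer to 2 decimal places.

d_1 = 225.00, d_2 = 1050.00, d_3 = 597.50

I − A =
  [   0.75    -0.10    -0.30]
  [  -0.30     0.75     0.00]
  [  -0.20    -0.10     0.85]
d = (I − A) x:
  d_1 = (+0.75)·1000 + (-0.10)·1800 + (-0.30)·1150 = 225.00
  d_2 = (-0.30)·1000 + (+0.75)·1800 + (+0.00)·1150 = 1050.00
  d_3 = (-0.20)·1000 + (-0.10)·1800 + (+0.85)·1150 = 597.50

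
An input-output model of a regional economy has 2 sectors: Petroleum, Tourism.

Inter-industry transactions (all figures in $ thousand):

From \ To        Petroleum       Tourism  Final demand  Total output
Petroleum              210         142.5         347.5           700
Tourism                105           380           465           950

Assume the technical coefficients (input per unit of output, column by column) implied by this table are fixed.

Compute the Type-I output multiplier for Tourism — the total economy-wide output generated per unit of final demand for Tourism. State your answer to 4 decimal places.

m_T = 2.1384

Technical coefficients a_ij = z_ij / X_j:
  a_PP = 210/700 = 0.30, a_TP = 105/700 = 0.15
  a_PT = 142.5/950 = 0.15, a_TT = 380/950 = 0.40
I − A =
  [   0.70    -0.15]
  [  -0.15     0.60]
det(I−A) = (0.70)(0.60) − (-0.15)(-0.15) = 0.3975
adj(I−A) = [[0.60, 0.15], [0.15, 0.70]]
(I − A)⁻¹ = adj(I−A) / det(I−A) ≈
  [   1.50943     0.37736]
  [   0.37736     1.76101]
The output multiplier for sector j is the column-j sum of the Leontief inverse (I − A)⁻¹ = adj(I−A) / det(I−A).
Column T of adj(I−A): (0.15, 0.70); det(I−A) = 0.3975.
m_T = (0.15 + 0.70) / 0.3975 = 0.85 / 0.3975 ≈ 2.1384.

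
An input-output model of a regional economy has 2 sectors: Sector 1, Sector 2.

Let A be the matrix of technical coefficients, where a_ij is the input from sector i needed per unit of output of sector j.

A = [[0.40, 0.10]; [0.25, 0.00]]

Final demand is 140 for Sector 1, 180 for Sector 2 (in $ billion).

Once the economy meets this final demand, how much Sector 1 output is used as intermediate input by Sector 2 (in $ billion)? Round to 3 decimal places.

z_12 = 24.870

I − A =
  [   0.60    -0.10]
  [  -0.25     1.00]
det(I−A) = (0.60)(1.00) − (-0.10)(-0.25) = 0.5750
adj(I−A) = [[1.00, 0.10], [0.25, 0.60]]
(I − A)⁻¹ = adj(I−A) / det(I−A) ≈
  [   1.7391     0.1739]
  [   0.4348     1.0435]
First solve x = (I − A)⁻¹ d = adj(I−A)·d / det(I−A); in particular x_2 = (0.25·140 + 0.60·180) / 0.5750 = 143.00 / 0.5750 ≈ 248.69565.
Intermediate flow from 1 to 2: z_12 = a_12 · x_2 = 0.10 × 143.00 / 0.5750 = 14.30 / 0.5750 ≈ 24.870.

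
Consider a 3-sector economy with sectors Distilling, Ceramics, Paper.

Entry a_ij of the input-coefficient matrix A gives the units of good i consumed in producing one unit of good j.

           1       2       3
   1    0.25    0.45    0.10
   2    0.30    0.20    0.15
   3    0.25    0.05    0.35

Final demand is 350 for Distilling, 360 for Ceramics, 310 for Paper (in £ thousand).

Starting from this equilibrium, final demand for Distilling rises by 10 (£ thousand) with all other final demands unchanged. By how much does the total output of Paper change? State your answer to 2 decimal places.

I − A =
  [   0.75    -0.45    -0.10]
  [  -0.30     0.80    -0.15]
  [  -0.25    -0.05     0.65]
Cofactors of I−A, C_ij = (−1)^(i+j)·(minor ij) (rows/columns in the sector order above):
  C_11 = (0.80)(0.65) − (-0.15)(-0.05) = 0.5125
  C_12 = −[(-0.30)(0.65) − (-0.15)(-0.25)] = 0.2325
  C_13 = (-0.30)(-0.05) − (0.80)(-0.25) = 0.2150
  C_21 = −[(-0.45)(0.65) − (-0.10)(-0.05)] = 0.2975
  C_22 = (0.75)(0.65) − (-0.10)(-0.25) = 0.4625
  C_23 = −[(0.75)(-0.05) − (-0.45)(-0.25)] = 0.1500
  C_31 = (-0.45)(-0.15) − (-0.10)(0.80) = 0.1475
  C_32 = −[(0.75)(-0.15) − (-0.10)(-0.30)] = 0.1425
  C_33 = (0.75)(0.80) − (-0.45)(-0.30) = 0.4650
det(I−A) = Σ_j (I−A)_1j·C_1j = (0.75)(0.5125) + (-0.45)(0.2325) + (-0.10)(0.2150) = 0.25825
adj(I−A) = Cᵀ =
  [ 0.5125   0.2975   0.1475]
  [ 0.2325   0.4625   0.1425]
  [ 0.2150   0.1500   0.4650]
(I − A)⁻¹ = adj(I−A) / det(I−A) ≈
  [   1.9845     1.1520     0.5712]
  [   0.9003     1.7909     0.5518]
  [   0.8325     0.5808     1.8006]
Δx = (I − A)⁻¹ Δd with Δd having +10 in the Distilling component and 0 elsewhere.
So Δx_3 = L_31 · (+10), where L_31 = adj(I−A)_31 / det(I−A) = 0.2150 / 0.25825.
Δx_3 = 0.2150 × (+10) / 0.25825 = 2.15 / 0.25825 ≈ 8.33.

Δx_3 = 8.33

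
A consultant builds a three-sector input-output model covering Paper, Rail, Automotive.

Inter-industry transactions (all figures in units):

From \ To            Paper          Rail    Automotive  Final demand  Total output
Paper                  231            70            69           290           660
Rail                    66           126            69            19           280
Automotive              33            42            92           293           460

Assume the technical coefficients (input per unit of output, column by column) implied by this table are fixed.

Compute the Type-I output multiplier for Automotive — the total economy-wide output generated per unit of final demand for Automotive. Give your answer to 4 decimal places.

Technical coefficients a_ij = z_ij / X_j:
  a_11 = 231/660 = 0.35, a_21 = 66/660 = 0.10, a_31 = 33/660 = 0.05
  a_12 = 70/280 = 0.25, a_22 = 126/280 = 0.45, a_32 = 42/280 = 0.15
  a_13 = 69/460 = 0.15, a_23 = 69/460 = 0.15, a_33 = 92/460 = 0.20
I − A =
  [   0.65    -0.25    -0.15]
  [  -0.10     0.55    -0.15]
  [  -0.05    -0.15     0.80]
Cofactors of I−A, C_ij = (−1)^(i+j)·(minor ij) (rows/columns in the sector order above):
  C_11 = (0.55)(0.80) − (-0.15)(-0.15) = 0.4175
  C_12 = −[(-0.10)(0.80) − (-0.15)(-0.05)] = 0.0875
  C_13 = (-0.10)(-0.15) − (0.55)(-0.05) = 0.0425
  C_21 = −[(-0.25)(0.80) − (-0.15)(-0.15)] = 0.2225
  C_22 = (0.65)(0.80) − (-0.15)(-0.05) = 0.5125
  C_23 = −[(0.65)(-0.15) − (-0.25)(-0.05)] = 0.1100
  C_31 = (-0.25)(-0.15) − (-0.15)(0.55) = 0.1200
  C_32 = −[(0.65)(-0.15) − (-0.15)(-0.10)] = 0.1125
  C_33 = (0.65)(0.55) − (-0.25)(-0.10) = 0.3325
det(I−A) = Σ_j (I−A)_1j·C_1j = (0.65)(0.4175) + (-0.25)(0.0875) + (-0.15)(0.0425) = 0.243125
adj(I−A) = Cᵀ =
  [ 0.4175   0.2225   0.1200]
  [ 0.0875   0.5125   0.1125]
  [ 0.0425   0.1100   0.3325]
(I − A)⁻¹ = adj(I−A) / det(I−A) ≈
  [   1.71722     0.91517     0.49357]
  [   0.35990     2.10797     0.46272]
  [   0.17481     0.45244     1.36761]
The output multiplier for sector j is the column-j sum of the Leontief inverse (I − A)⁻¹ = adj(I−A) / det(I−A).
Column 3 of adj(I−A): (0.1200, 0.1125, 0.3325); det(I−A) = 0.243125.
m_3 = (0.1200 + 0.1125 + 0.3325) / 0.243125 = 0.565 / 0.243125 ≈ 2.3239.

m_3 = 2.3239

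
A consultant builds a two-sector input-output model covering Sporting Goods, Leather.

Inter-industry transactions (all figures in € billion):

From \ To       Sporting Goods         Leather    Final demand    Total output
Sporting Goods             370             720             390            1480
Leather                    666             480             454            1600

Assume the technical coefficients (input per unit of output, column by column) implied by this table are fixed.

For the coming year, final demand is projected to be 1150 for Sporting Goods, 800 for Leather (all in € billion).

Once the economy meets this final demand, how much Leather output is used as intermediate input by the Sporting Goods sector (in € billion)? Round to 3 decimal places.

Technical coefficients a_ij = z_ij / X_j:
  a_SS = 370/1480 = 0.25, a_LS = 666/1480 = 0.45
  a_SL = 720/1600 = 0.45, a_LL = 480/1600 = 0.30
I − A =
  [   0.75    -0.45]
  [  -0.45     0.70]
det(I−A) = (0.75)(0.70) − (-0.45)(-0.45) = 0.3225
adj(I−A) = [[0.70, 0.45], [0.45, 0.75]]
(I − A)⁻¹ = adj(I−A) / det(I−A) ≈
  [   2.1705     1.3953]
  [   1.3953     2.3256]
First solve x = (I − A)⁻¹ d = adj(I−A)·d / det(I−A); in particular x_S = (0.70·1150 + 0.45·800) / 0.3225 = 1165.00 / 0.3225 ≈ 3612.40310.
Intermediate flow from L to S: z_LS = a_LS · x_S = 0.45 × 1165.00 / 0.3225 = 524.25 / 0.3225 ≈ 1625.581.

z_LS = 1625.581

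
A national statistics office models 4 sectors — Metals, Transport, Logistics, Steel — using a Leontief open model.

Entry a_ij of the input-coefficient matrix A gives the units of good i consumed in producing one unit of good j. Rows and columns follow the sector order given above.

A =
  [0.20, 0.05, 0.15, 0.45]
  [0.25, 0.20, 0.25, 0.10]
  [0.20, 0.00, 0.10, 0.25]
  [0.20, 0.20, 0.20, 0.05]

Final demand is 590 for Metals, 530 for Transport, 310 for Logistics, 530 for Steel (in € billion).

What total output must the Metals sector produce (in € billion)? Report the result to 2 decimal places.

I − A =
  [   0.80    -0.05    -0.15    -0.45]
  [  -0.25     0.80    -0.25    -0.10]
  [  -0.20     0.00     0.90    -0.25]
  [  -0.20    -0.20    -0.20     0.95]
Compute the cofactors C_ij = (−1)^(i+j)·(3×3 minor ij) of I−A; the adjugate is their transpose:
adj(I−A) = Cᵀ =
  [ 0.613500   0.128750   0.218375   0.361625]
  [ 0.283250   0.509000   0.244625   0.252125]
  [ 0.200500   0.070000   0.484625   0.229875]
  [ 0.231000   0.149000   0.199500   0.538250]
det(I−A) = Σ_j (I−A)_1j·C_1j = (0.80)(0.613500) + (-0.05)(0.283250) + (-0.15)(0.200500) + (-0.45)(0.231000) = 0.3426125
(I − A)⁻¹ = adj(I−A) / det(I−A) ≈
  [   1.7907     0.3758     0.6374     1.0555]
  [   0.8267     1.4856     0.7140     0.7359]
  [   0.5852     0.2043     1.4145     0.6709]
  [   0.6742     0.4349     0.5823     1.5710]
x = (I − A)⁻¹ d = adj(I−A)·d / det(I−A), with det(I−A) = 0.3426125:
  x_M = (0.613500·590 + 0.128750·530 + 0.218375·310 + 0.361625·530) / 0.3426125 = 689.56 / 0.3426125 ≈ 2012.65
  x_T = (0.283250·590 + 0.509000·530 + 0.244625·310 + 0.252125·530) / 0.3426125 = 646.3475 / 0.3426125 ≈ 1886.53
  x_L = (0.200500·590 + 0.070000·530 + 0.484625·310 + 0.229875·530) / 0.3426125 = 427.4625 / 0.3426125 ≈ 1247.66
  x_S = (0.231000·590 + 0.149000·530 + 0.199500·310 + 0.538250·530) / 0.3426125 = 562.3775 / 0.3426125 ≈ 1641.44

x_M = 2012.65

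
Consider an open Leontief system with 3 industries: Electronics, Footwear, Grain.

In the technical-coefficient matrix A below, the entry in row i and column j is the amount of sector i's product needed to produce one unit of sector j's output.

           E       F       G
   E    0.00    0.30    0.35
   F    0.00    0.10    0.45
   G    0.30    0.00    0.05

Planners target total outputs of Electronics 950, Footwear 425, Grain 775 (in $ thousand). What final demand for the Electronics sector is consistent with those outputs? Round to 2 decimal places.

d_E = 551.25

I − A =
  [   1.00    -0.30    -0.35]
  [   0.00     0.90    -0.45]
  [  -0.30     0.00     0.95]
d = (I − A) x:
  d_E = (+1.00)·950 + (-0.30)·425 + (-0.35)·775 = 551.25
  d_F = (+0.00)·950 + (+0.90)·425 + (-0.45)·775 = 33.75
  d_G = (-0.30)·950 + (+0.00)·425 + (+0.95)·775 = 451.25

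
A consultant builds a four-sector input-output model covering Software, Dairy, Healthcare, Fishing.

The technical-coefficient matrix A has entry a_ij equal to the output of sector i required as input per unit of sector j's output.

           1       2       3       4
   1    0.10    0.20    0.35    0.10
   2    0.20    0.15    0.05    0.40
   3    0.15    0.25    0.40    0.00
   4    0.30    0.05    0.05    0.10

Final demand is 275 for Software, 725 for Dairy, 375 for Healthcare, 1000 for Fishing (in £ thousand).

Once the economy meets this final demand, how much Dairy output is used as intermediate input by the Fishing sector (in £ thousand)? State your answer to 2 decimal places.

z_24 = 787.95

I − A =
  [   0.90    -0.20    -0.35    -0.10]
  [  -0.20     0.85    -0.05    -0.40]
  [  -0.15    -0.25     0.60     0.00]
  [  -0.30    -0.05    -0.05     0.90]
Compute the cofactors C_ij = (−1)^(i+j)·(3×3 minor ij) of I−A; the adjugate is their transpose:
adj(I−A) = Cᵀ =
  [ 0.430750   0.191000   0.278250   0.132750]
  [ 0.189750   0.420000   0.163000   0.207750]
  [ 0.186750   0.222750   0.584000   0.119750]
  [ 0.164500   0.099375   0.134250   0.360125]
det(I−A) = Σ_j (I−A)_1j·C_1j = (0.90)(0.430750) + (-0.20)(0.189750) + (-0.35)(0.186750) + (-0.10)(0.164500) = 0.2679125
(I − A)⁻¹ = adj(I−A) / det(I−A) ≈
  [   1.6078     0.7129     1.0386     0.4955]
  [   0.7083     1.5677     0.6084     0.7754]
  [   0.6971     0.8314     2.1798     0.4470]
  [   0.6140     0.3709     0.5011     1.3442]
First solve x = (I − A)⁻¹ d = adj(I−A)·d / det(I−A); in particular x_4 = (0.164500·275 + 0.099375·725 + 0.134250·375 + 0.360125·1000) / 0.2679125 = 527.753125 / 0.2679125 ≈ 1969.8712.
Intermediate flow from 2 to 4: z_24 = a_24 · x_4 = 0.40 × 527.753125 / 0.2679125 = 211.10125 / 0.2679125 ≈ 787.95.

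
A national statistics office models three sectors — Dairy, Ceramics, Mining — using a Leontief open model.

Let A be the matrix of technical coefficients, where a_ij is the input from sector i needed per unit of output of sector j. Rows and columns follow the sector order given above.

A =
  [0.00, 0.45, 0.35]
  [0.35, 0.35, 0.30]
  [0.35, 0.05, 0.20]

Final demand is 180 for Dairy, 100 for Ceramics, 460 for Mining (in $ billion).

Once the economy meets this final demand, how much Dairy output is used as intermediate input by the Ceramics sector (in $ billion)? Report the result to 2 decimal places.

I − A =
  [   1.00    -0.45    -0.35]
  [  -0.35     0.65    -0.30]
  [  -0.35    -0.05     0.80]
Cofactors of I−A, C_ij = (−1)^(i+j)·(minor ij) (rows/columns in the sector order above):
  C_11 = (0.65)(0.80) − (-0.30)(-0.05) = 0.5050
  C_12 = −[(-0.35)(0.80) − (-0.30)(-0.35)] = 0.3850
  C_13 = (-0.35)(-0.05) − (0.65)(-0.35) = 0.2450
  C_21 = −[(-0.45)(0.80) − (-0.35)(-0.05)] = 0.3775
  C_22 = (1.00)(0.80) − (-0.35)(-0.35) = 0.6775
  C_23 = −[(1.00)(-0.05) − (-0.45)(-0.35)] = 0.2075
  C_31 = (-0.45)(-0.30) − (-0.35)(0.65) = 0.3625
  C_32 = −[(1.00)(-0.30) − (-0.35)(-0.35)] = 0.4225
  C_33 = (1.00)(0.65) − (-0.45)(-0.35) = 0.4925
det(I−A) = Σ_j (I−A)_1j·C_1j = (1.00)(0.5050) + (-0.45)(0.3850) + (-0.35)(0.2450) = 0.2460
adj(I−A) = Cᵀ =
  [ 0.5050   0.3775   0.3625]
  [ 0.3850   0.6775   0.4225]
  [ 0.2450   0.2075   0.4925]
(I − A)⁻¹ = adj(I−A) / det(I−A) ≈
  [   2.0528     1.5346     1.4736]
  [   1.5650     2.7541     1.7175]
  [   0.9959     0.8435     2.0020]
First solve x = (I − A)⁻¹ d = adj(I−A)·d / det(I−A); in particular x_2 = (0.3850·180 + 0.6775·100 + 0.4225·460) / 0.2460 = 331.40 / 0.2460 ≈ 1347.1545.
Intermediate flow from 1 to 2: z_12 = a_12 · x_2 = 0.45 × 331.40 / 0.2460 = 149.13 / 0.2460 ≈ 606.22.

z_12 = 606.22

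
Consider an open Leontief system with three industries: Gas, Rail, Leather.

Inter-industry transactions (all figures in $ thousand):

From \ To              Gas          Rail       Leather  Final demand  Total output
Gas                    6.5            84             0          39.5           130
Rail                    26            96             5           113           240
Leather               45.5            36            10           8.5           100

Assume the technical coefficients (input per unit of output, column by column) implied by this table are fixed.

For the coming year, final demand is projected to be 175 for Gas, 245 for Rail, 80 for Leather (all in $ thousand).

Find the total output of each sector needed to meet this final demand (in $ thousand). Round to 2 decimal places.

x_1 = 393.27, x_2 = 567.46, x_3 = 336.41

Technical coefficients a_ij = z_ij / X_j:
  a_11 = 6.5/130 = 0.05, a_21 = 26/130 = 0.20, a_31 = 45.5/130 = 0.35
  a_12 = 84/240 = 0.35, a_22 = 96/240 = 0.40, a_32 = 36/240 = 0.15
  a_13 = 0/100 = 0.00, a_23 = 5/100 = 0.05, a_33 = 10/100 = 0.10
I − A =
  [   0.95    -0.35     0.00]
  [  -0.20     0.60    -0.05]
  [  -0.35    -0.15     0.90]
Cofactors of I−A, C_ij = (−1)^(i+j)·(minor ij) (rows/columns in the sector order above):
  C_11 = (0.60)(0.90) − (-0.05)(-0.15) = 0.5325
  C_12 = −[(-0.20)(0.90) − (-0.05)(-0.35)] = 0.1975
  C_13 = (-0.20)(-0.15) − (0.60)(-0.35) = 0.2400
  C_21 = −[(-0.35)(0.90) − (0.00)(-0.15)] = 0.3150
  C_22 = (0.95)(0.90) − (0.00)(-0.35) = 0.8550
  C_23 = −[(0.95)(-0.15) − (-0.35)(-0.35)] = 0.2650
  C_31 = (-0.35)(-0.05) − (0.00)(0.60) = 0.0175
  C_32 = −[(0.95)(-0.05) − (0.00)(-0.20)] = 0.0475
  C_33 = (0.95)(0.60) − (-0.35)(-0.20) = 0.5000
det(I−A) = Σ_j (I−A)_1j·C_1j = (0.95)(0.5325) + (-0.35)(0.1975) + (0.00)(0.2400) = 0.43675
adj(I−A) = Cᵀ =
  [ 0.5325   0.3150   0.0175]
  [ 0.1975   0.8550   0.0475]
  [ 0.2400   0.2650   0.5000]
(I − A)⁻¹ = adj(I−A) / det(I−A) ≈
  [   1.2192     0.7212     0.0401]
  [   0.4522     1.9576     0.1088]
  [   0.5495     0.6068     1.1448]
x = (I − A)⁻¹ d = adj(I−A)·d / det(I−A), with det(I−A) = 0.43675:
  x_1 = (0.5325·175 + 0.3150·245 + 0.0175·80) / 0.43675 = 171.7625 / 0.43675 ≈ 393.27
  x_2 = (0.1975·175 + 0.8550·245 + 0.0475·80) / 0.43675 = 247.8375 / 0.43675 ≈ 567.46
  x_3 = (0.2400·175 + 0.2650·245 + 0.5000·80) / 0.43675 = 146.925 / 0.43675 ≈ 336.41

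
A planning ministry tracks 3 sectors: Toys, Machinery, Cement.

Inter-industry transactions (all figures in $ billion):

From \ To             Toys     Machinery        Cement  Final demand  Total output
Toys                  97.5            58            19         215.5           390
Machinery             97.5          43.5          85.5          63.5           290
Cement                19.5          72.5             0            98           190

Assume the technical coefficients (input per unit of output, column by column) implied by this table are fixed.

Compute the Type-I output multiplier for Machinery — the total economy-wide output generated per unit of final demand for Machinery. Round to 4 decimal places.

Technical coefficients a_ij = z_ij / X_j:
  a_11 = 97.5/390 = 0.25, a_21 = 97.5/390 = 0.25, a_31 = 19.5/390 = 0.05
  a_12 = 58/290 = 0.20, a_22 = 43.5/290 = 0.15, a_32 = 72.5/290 = 0.25
  a_13 = 19/190 = 0.10, a_23 = 85.5/190 = 0.45, a_33 = 0/190 = 0.00
I − A =
  [   0.75    -0.20    -0.10]
  [  -0.25     0.85    -0.45]
  [  -0.05    -0.25     1.00]
Cofactors of I−A, C_ij = (−1)^(i+j)·(minor ij) (rows/columns in the sector order above):
  C_11 = (0.85)(1.00) − (-0.45)(-0.25) = 0.7375
  C_12 = −[(-0.25)(1.00) − (-0.45)(-0.05)] = 0.2725
  C_13 = (-0.25)(-0.25) − (0.85)(-0.05) = 0.1050
  C_21 = −[(-0.20)(1.00) − (-0.10)(-0.25)] = 0.2250
  C_22 = (0.75)(1.00) − (-0.10)(-0.05) = 0.7450
  C_23 = −[(0.75)(-0.25) − (-0.20)(-0.05)] = 0.1975
  C_31 = (-0.20)(-0.45) − (-0.10)(0.85) = 0.1750
  C_32 = −[(0.75)(-0.45) − (-0.10)(-0.25)] = 0.3625
  C_33 = (0.75)(0.85) − (-0.20)(-0.25) = 0.5875
det(I−A) = Σ_j (I−A)_1j·C_1j = (0.75)(0.7375) + (-0.20)(0.2725) + (-0.10)(0.1050) = 0.488125
adj(I−A) = Cᵀ =
  [ 0.7375   0.2250   0.1750]
  [ 0.2725   0.7450   0.3625]
  [ 0.1050   0.1975   0.5875]
(I − A)⁻¹ = adj(I−A) / det(I−A) ≈
  [   1.51088     0.46095     0.35851]
  [   0.55826     1.52625     0.74264]
  [   0.21511     0.40461     1.20359]
The output multiplier for sector j is the column-j sum of the Leontief inverse (I − A)⁻¹ = adj(I−A) / det(I−A).
Column 2 of adj(I−A): (0.2250, 0.7450, 0.1975); det(I−A) = 0.488125.
m_2 = (0.2250 + 0.7450 + 0.1975) / 0.488125 = 1.1675 / 0.488125 ≈ 2.3918.

m_2 = 2.3918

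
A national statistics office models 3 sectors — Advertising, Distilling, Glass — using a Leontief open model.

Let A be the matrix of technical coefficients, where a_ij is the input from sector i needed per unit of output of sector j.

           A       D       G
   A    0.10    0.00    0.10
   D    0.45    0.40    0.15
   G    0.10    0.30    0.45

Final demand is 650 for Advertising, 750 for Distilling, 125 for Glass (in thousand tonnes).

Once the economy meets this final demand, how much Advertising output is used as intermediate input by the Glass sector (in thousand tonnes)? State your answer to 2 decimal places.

I − A =
  [   0.90     0.00    -0.10]
  [  -0.45     0.60    -0.15]
  [  -0.10    -0.30     0.55]
Cofactors of I−A, C_ij = (−1)^(i+j)·(minor ij) (rows/columns in the sector order above):
  C_11 = (0.60)(0.55) − (-0.15)(-0.30) = 0.2850
  C_12 = −[(-0.45)(0.55) − (-0.15)(-0.10)] = 0.2625
  C_13 = (-0.45)(-0.30) − (0.60)(-0.10) = 0.1950
  C_21 = −[(0.00)(0.55) − (-0.10)(-0.30)] = 0.0300
  C_22 = (0.90)(0.55) − (-0.10)(-0.10) = 0.4850
  C_23 = −[(0.90)(-0.30) − (0.00)(-0.10)] = 0.2700
  C_31 = (0.00)(-0.15) − (-0.10)(0.60) = 0.0600
  C_32 = −[(0.90)(-0.15) − (-0.10)(-0.45)] = 0.1800
  C_33 = (0.90)(0.60) − (0.00)(-0.45) = 0.5400
det(I−A) = Σ_j (I−A)_1j·C_1j = (0.90)(0.2850) + (0.00)(0.2625) + (-0.10)(0.1950) = 0.2370
adj(I−A) = Cᵀ =
  [ 0.2850   0.0300   0.0600]
  [ 0.2625   0.4850   0.1800]
  [ 0.1950   0.2700   0.5400]
(I − A)⁻¹ = adj(I−A) / det(I−A) ≈
  [   1.2025     0.1266     0.2532]
  [   1.1076     2.0464     0.7595]
  [   0.8228     1.1392     2.2785]
First solve x = (I − A)⁻¹ d = adj(I−A)·d / det(I−A); in particular x_G = (0.1950·650 + 0.2700·750 + 0.5400·125) / 0.2370 = 396.75 / 0.2370 ≈ 1674.0506.
Intermediate flow from A to G: z_AG = a_AG · x_G = 0.10 × 396.75 / 0.2370 = 39.675 / 0.2370 ≈ 167.41.

z_AG = 167.41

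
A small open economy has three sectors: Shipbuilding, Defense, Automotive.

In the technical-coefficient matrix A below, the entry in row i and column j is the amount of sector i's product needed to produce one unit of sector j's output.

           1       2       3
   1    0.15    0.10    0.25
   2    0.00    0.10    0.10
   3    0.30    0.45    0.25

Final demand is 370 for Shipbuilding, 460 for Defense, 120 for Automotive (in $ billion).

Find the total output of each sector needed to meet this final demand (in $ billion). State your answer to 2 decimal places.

x_1 = 747.42, x_2 = 602.26, x_3 = 820.32

I − A =
  [   0.85    -0.10    -0.25]
  [   0.00     0.90    -0.10]
  [  -0.30    -0.45     0.75]
Cofactors of I−A, C_ij = (−1)^(i+j)·(minor ij) (rows/columns in the sector order above):
  C_11 = (0.90)(0.75) − (-0.10)(-0.45) = 0.6300
  C_12 = −[(0.00)(0.75) − (-0.10)(-0.30)] = 0.0300
  C_13 = (0.00)(-0.45) − (0.90)(-0.30) = 0.2700
  C_21 = −[(-0.10)(0.75) − (-0.25)(-0.45)] = 0.1875
  C_22 = (0.85)(0.75) − (-0.25)(-0.30) = 0.5625
  C_23 = −[(0.85)(-0.45) − (-0.10)(-0.30)] = 0.4125
  C_31 = (-0.10)(-0.10) − (-0.25)(0.90) = 0.2350
  C_32 = −[(0.85)(-0.10) − (-0.25)(0.00)] = 0.0850
  C_33 = (0.85)(0.90) − (-0.10)(0.00) = 0.7650
det(I−A) = Σ_j (I−A)_1j·C_1j = (0.85)(0.6300) + (-0.10)(0.0300) + (-0.25)(0.2700) = 0.4650
adj(I−A) = Cᵀ =
  [ 0.6300   0.1875   0.2350]
  [ 0.0300   0.5625   0.0850]
  [ 0.2700   0.4125   0.7650]
(I − A)⁻¹ = adj(I−A) / det(I−A) ≈
  [   1.3548     0.4032     0.5054]
  [   0.0645     1.2097     0.1828]
  [   0.5806     0.8871     1.6452]
x = (I − A)⁻¹ d = adj(I−A)·d / det(I−A), with det(I−A) = 0.4650:
  x_1 = (0.6300·370 + 0.1875·460 + 0.2350·120) / 0.4650 = 347.55 / 0.4650 ≈ 747.42
  x_2 = (0.0300·370 + 0.5625·460 + 0.0850·120) / 0.4650 = 280.05 / 0.4650 ≈ 602.26
  x_3 = (0.2700·370 + 0.4125·460 + 0.7650·120) / 0.4650 = 381.45 / 0.4650 ≈ 820.32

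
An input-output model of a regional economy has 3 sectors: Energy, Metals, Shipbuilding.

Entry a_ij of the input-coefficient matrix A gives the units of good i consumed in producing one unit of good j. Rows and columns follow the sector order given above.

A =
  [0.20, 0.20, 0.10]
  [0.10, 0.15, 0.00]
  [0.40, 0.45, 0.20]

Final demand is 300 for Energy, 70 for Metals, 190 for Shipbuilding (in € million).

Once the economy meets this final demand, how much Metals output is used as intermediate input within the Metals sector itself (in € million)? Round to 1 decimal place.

z_22 = 20.8

I − A =
  [   0.80    -0.20    -0.10]
  [  -0.10     0.85     0.00]
  [  -0.40    -0.45     0.80]
Cofactors of I−A, C_ij = (−1)^(i+j)·(minor ij) (rows/columns in the sector order above):
  C_11 = (0.85)(0.80) − (0.00)(-0.45) = 0.6800
  C_12 = −[(-0.10)(0.80) − (0.00)(-0.40)] = 0.0800
  C_13 = (-0.10)(-0.45) − (0.85)(-0.40) = 0.3850
  C_21 = −[(-0.20)(0.80) − (-0.10)(-0.45)] = 0.2050
  C_22 = (0.80)(0.80) − (-0.10)(-0.40) = 0.6000
  C_23 = −[(0.80)(-0.45) − (-0.20)(-0.40)] = 0.4400
  C_31 = (-0.20)(0.00) − (-0.10)(0.85) = 0.0850
  C_32 = −[(0.80)(0.00) − (-0.10)(-0.10)] = 0.0100
  C_33 = (0.80)(0.85) − (-0.20)(-0.10) = 0.6600
det(I−A) = Σ_j (I−A)_1j·C_1j = (0.80)(0.6800) + (-0.20)(0.0800) + (-0.10)(0.3850) = 0.4895
adj(I−A) = Cᵀ =
  [ 0.6800   0.2050   0.0850]
  [ 0.0800   0.6000   0.0100]
  [ 0.3850   0.4400   0.6600]
(I − A)⁻¹ = adj(I−A) / det(I−A) ≈
  [   1.3892     0.4188     0.1736]
  [   0.1634     1.2257     0.0204]
  [   0.7865     0.8989     1.3483]
First solve x = (I − A)⁻¹ d = adj(I−A)·d / det(I−A); in particular x_2 = (0.0800·300 + 0.6000·70 + 0.0100·190) / 0.4895 = 67.90 / 0.4895 ≈ 138.713.
Intermediate flow from 2 to 2: z_22 = a_22 · x_2 = 0.15 × 67.90 / 0.4895 = 10.185 / 0.4895 ≈ 20.8.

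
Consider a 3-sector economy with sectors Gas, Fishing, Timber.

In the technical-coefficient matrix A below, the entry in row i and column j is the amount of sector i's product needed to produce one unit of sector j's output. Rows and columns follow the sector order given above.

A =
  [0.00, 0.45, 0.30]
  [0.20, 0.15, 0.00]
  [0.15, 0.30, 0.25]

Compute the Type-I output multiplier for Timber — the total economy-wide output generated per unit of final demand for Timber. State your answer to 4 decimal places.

I − A =
  [   1.00    -0.45    -0.30]
  [  -0.20     0.85     0.00]
  [  -0.15    -0.30     0.75]
Cofactors of I−A, C_ij = (−1)^(i+j)·(minor ij) (rows/columns in the sector order above):
  C_11 = (0.85)(0.75) − (0.00)(-0.30) = 0.6375
  C_12 = −[(-0.20)(0.75) − (0.00)(-0.15)] = 0.1500
  C_13 = (-0.20)(-0.30) − (0.85)(-0.15) = 0.1875
  C_21 = −[(-0.45)(0.75) − (-0.30)(-0.30)] = 0.4275
  C_22 = (1.00)(0.75) − (-0.30)(-0.15) = 0.7050
  C_23 = −[(1.00)(-0.30) − (-0.45)(-0.15)] = 0.3675
  C_31 = (-0.45)(0.00) − (-0.30)(0.85) = 0.2550
  C_32 = −[(1.00)(0.00) − (-0.30)(-0.20)] = 0.0600
  C_33 = (1.00)(0.85) − (-0.45)(-0.20) = 0.7600
det(I−A) = Σ_j (I−A)_1j·C_1j = (1.00)(0.6375) + (-0.45)(0.1500) + (-0.30)(0.1875) = 0.51375
adj(I−A) = Cᵀ =
  [ 0.6375   0.4275   0.2550]
  [ 0.1500   0.7050   0.0600]
  [ 0.1875   0.3675   0.7600]
(I − A)⁻¹ = adj(I−A) / det(I−A) ≈
  [   1.24088     0.83212     0.49635]
  [   0.29197     1.37226     0.11679]
  [   0.36496     0.71533     1.47932]
The output multiplier for sector j is the column-j sum of the Leontief inverse (I − A)⁻¹ = adj(I−A) / det(I−A).
Column 3 of adj(I−A): (0.2550, 0.0600, 0.7600); det(I−A) = 0.51375.
m_3 = (0.2550 + 0.0600 + 0.7600) / 0.51375 = 1.075 / 0.51375 ≈ 2.0925.

m_3 = 2.0925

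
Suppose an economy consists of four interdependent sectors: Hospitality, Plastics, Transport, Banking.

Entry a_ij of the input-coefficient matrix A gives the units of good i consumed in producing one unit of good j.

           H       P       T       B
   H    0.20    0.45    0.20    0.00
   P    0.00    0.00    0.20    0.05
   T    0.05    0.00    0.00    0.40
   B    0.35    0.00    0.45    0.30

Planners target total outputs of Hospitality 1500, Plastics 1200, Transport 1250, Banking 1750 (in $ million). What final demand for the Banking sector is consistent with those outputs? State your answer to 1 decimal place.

I − A =
  [   0.80    -0.45    -0.20     0.00]
  [   0.00     1.00    -0.20    -0.05]
  [  -0.05     0.00     1.00    -0.40]
  [  -0.35     0.00    -0.45     0.70]
d = (I − A) x:
  d_H = (+0.80)·1500 + (-0.45)·1200 + (-0.20)·1250 + (+0.00)·1750 = 410.0
  d_P = (+0.00)·1500 + (+1.00)·1200 + (-0.20)·1250 + (-0.05)·1750 = 862.5
  d_T = (-0.05)·1500 + (+0.00)·1200 + (+1.00)·1250 + (-0.40)·1750 = 475.0
  d_B = (-0.35)·1500 + (+0.00)·1200 + (-0.45)·1250 + (+0.70)·1750 = 137.5

d_B = 137.5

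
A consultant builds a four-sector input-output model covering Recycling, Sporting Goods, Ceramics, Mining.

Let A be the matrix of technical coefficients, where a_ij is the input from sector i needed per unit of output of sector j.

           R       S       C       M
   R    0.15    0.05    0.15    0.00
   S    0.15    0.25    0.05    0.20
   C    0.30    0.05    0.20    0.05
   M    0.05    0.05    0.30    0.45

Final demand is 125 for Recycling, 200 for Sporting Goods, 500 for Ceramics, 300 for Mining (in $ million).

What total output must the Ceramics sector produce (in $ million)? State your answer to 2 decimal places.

I − A =
  [   0.85    -0.05    -0.15     0.00]
  [  -0.15     0.75    -0.05    -0.20]
  [  -0.30    -0.05     0.80    -0.05]
  [  -0.05    -0.05    -0.30     0.55]
Compute the cofactors C_ij = (−1)^(i+j)·(3×3 minor ij) of I−A; the adjugate is their transpose:
adj(I−A) = Cᵀ =
  [ 0.306250   0.025750   0.064750   0.015250]
  [ 0.098125   0.336125   0.088250   0.130250]
  [ 0.127625   0.033875   0.337500   0.043000]
  [ 0.106375   0.051375   0.198000   0.466250]
det(I−A) = Σ_j (I−A)_1j·C_1j = (0.85)(0.306250) + (-0.05)(0.098125) + (-0.15)(0.127625) + (0.00)(0.106375) = 0.2362625
(I − A)⁻¹ = adj(I−A) / det(I−A) ≈
  [   1.2962     0.1090     0.2741     0.0645]
  [   0.4153     1.4227     0.3735     0.5513]
  [   0.5402     0.1434     1.4285     0.1820]
  [   0.4502     0.2174     0.8381     1.9734]
x = (I − A)⁻¹ d = adj(I−A)·d / det(I−A), with det(I−A) = 0.2362625:
  x_R = (0.306250·125 + 0.025750·200 + 0.064750·500 + 0.015250·300) / 0.2362625 = 80.38125 / 0.2362625 ≈ 340.22
  x_S = (0.098125·125 + 0.336125·200 + 0.088250·500 + 0.130250·300) / 0.2362625 = 162.690625 / 0.2362625 ≈ 688.60
  x_C = (0.127625·125 + 0.033875·200 + 0.337500·500 + 0.043000·300) / 0.2362625 = 204.378125 / 0.2362625 ≈ 865.05
  x_M = (0.106375·125 + 0.051375·200 + 0.198000·500 + 0.466250·300) / 0.2362625 = 262.446875 / 0.2362625 ≈ 1110.83

x_C = 865.05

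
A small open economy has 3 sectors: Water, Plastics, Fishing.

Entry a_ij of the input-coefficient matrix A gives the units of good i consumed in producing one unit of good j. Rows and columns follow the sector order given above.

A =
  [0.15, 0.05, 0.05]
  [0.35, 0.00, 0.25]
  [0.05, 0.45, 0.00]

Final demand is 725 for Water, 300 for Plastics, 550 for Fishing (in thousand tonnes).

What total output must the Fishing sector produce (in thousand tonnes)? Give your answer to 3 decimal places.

I − A =
  [   0.85    -0.05    -0.05]
  [  -0.35     1.00    -0.25]
  [  -0.05    -0.45     1.00]
Cofactors of I−A, C_ij = (−1)^(i+j)·(minor ij) (rows/columns in the sector order above):
  C_11 = (1.00)(1.00) − (-0.25)(-0.45) = 0.8875
  C_12 = −[(-0.35)(1.00) − (-0.25)(-0.05)] = 0.3625
  C_13 = (-0.35)(-0.45) − (1.00)(-0.05) = 0.2075
  C_21 = −[(-0.05)(1.00) − (-0.05)(-0.45)] = 0.0725
  C_22 = (0.85)(1.00) − (-0.05)(-0.05) = 0.8475
  C_23 = −[(0.85)(-0.45) − (-0.05)(-0.05)] = 0.3850
  C_31 = (-0.05)(-0.25) − (-0.05)(1.00) = 0.0625
  C_32 = −[(0.85)(-0.25) − (-0.05)(-0.35)] = 0.2300
  C_33 = (0.85)(1.00) − (-0.05)(-0.35) = 0.8325
det(I−A) = Σ_j (I−A)_1j·C_1j = (0.85)(0.8875) + (-0.05)(0.3625) + (-0.05)(0.2075) = 0.725875
adj(I−A) = Cᵀ =
  [ 0.8875   0.0725   0.0625]
  [ 0.3625   0.8475   0.2300]
  [ 0.2075   0.3850   0.8325]
(I − A)⁻¹ = adj(I−A) / det(I−A) ≈
  [   1.2227     0.0999     0.0861]
  [   0.4994     1.1676     0.3169]
  [   0.2859     0.5304     1.1469]
x = (I − A)⁻¹ d = adj(I−A)·d / det(I−A), with det(I−A) = 0.725875:
  x_1 = (0.8875·725 + 0.0725·300 + 0.0625·550) / 0.725875 = 699.5625 / 0.725875 ≈ 963.751
  x_2 = (0.3625·725 + 0.8475·300 + 0.2300·550) / 0.725875 = 643.5625 / 0.725875 ≈ 886.602
  x_3 = (0.2075·725 + 0.3850·300 + 0.8325·550) / 0.725875 = 723.8125 / 0.725875 ≈ 997.159

x_3 = 997.159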